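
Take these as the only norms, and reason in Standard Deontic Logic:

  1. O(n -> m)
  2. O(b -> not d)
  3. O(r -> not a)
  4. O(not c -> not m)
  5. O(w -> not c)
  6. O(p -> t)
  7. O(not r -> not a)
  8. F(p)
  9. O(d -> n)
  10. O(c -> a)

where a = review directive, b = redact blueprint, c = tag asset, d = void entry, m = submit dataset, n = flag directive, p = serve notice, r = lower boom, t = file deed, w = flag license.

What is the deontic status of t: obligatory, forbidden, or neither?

Premise 6 is O(p -> t), but O(p) is not derivable from the premises, so it does not yield O(t).
No premise or chain of K-axiom applications forces O(t), and none forces O(not t). So t is neither obligatory nor forbidden under these norms.

Neither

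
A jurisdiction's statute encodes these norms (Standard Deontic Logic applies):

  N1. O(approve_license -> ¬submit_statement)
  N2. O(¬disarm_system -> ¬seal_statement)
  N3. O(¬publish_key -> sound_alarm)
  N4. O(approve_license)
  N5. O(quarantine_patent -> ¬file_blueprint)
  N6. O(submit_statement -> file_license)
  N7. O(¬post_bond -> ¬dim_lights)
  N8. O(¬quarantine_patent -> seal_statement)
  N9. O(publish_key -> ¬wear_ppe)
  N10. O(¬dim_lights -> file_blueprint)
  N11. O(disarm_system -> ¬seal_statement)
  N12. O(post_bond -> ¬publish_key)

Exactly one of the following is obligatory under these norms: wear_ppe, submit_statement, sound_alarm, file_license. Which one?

By case analysis on disarm_system: premise 11 gives O(disarm_system -> ¬seal_statement) and premise 2 gives O(¬disarm_system -> ¬seal_statement), so O(¬seal_statement) either way.
Premise 8 is O(¬quarantine_patent -> seal_statement); contrapositively O(¬seal_statement -> quarantine_patent). Since O(¬seal_statement) holds, K gives O(quarantine_patent).
Applying K to premise 5 (O(quarantine_patent -> ¬file_blueprint)) and O(quarantine_patent) yields O(¬file_blueprint).
The contrapositive of premise 10 (O(¬dim_lights -> file_blueprint)) is O(¬file_blueprint -> dim_lights), and O(¬file_blueprint) is already established, so O(dim_lights).
Premise 7 is O(¬post_bond -> ¬dim_lights); contrapositively O(dim_lights -> post_bond). Since O(dim_lights) holds, K gives O(post_bond).
Premise 12 is O(post_bond -> ¬publish_key); since O(post_bond), deontic closure gives O(¬publish_key).
From O(¬publish_key) and premise 3, O(¬publish_key -> sound_alarm), we obtain O(sound_alarm).
So O(sound_alarm) holds — sound_alarm is obligatory. None of the other listed options is made obligatory by any chain of premises.

sound_alarm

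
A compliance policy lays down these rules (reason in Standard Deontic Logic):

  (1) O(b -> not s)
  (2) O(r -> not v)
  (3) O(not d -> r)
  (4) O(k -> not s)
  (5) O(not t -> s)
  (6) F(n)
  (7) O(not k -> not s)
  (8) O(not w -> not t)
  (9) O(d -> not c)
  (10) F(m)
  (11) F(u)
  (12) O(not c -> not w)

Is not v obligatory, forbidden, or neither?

Obligatory

Premises 7 and 4 cover both cases: O(not k -> not s) and O(k -> not s). Since not k ∨ k is a tautology, O(not s) follows.
Premise 5 is O(not t -> s); contrapositively O(not s -> t). Since O(not s) holds, K gives O(t).
Premise 8, O(not w -> not t), contraposes to O(t -> w); with O(t) we get O(w).
The contrapositive of premise 12 (O(not c -> not w)) is O(w -> c), and O(w) is already established, so O(c).
The contrapositive of premise 9 (O(d -> not c)) is O(c -> not d), and O(c) is already established, so O(not d).
From O(not d) and premise 3, O(not d -> r), we obtain O(r).
From O(r) and premise 2, O(r -> not v), we obtain O(not v).
Premises 1, 6, 10, 11 do not contribute to this derivation.
Hence not v is obligatory.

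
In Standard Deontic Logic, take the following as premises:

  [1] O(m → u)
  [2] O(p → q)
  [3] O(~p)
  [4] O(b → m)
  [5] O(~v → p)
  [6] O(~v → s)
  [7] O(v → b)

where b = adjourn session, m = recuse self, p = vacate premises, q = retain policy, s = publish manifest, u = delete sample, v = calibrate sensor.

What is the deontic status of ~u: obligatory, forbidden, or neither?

Forbidden

Premise 3 gives O(~p).
The contrapositive of premise 5 (O(~v → p)) is O(~p → v), and O(~p) is already established, so O(v).
Premise 7 is O(v → b); since O(v), deontic closure gives O(b).
With premise 4, O(b → m), the K-axiom yields O(m).
Premise 1 is O(m → u); since O(m), deontic closure gives O(u).
Premises 2, 6 do not contribute to this derivation.
Thus O(u), which is F(~u): ~u is forbidden.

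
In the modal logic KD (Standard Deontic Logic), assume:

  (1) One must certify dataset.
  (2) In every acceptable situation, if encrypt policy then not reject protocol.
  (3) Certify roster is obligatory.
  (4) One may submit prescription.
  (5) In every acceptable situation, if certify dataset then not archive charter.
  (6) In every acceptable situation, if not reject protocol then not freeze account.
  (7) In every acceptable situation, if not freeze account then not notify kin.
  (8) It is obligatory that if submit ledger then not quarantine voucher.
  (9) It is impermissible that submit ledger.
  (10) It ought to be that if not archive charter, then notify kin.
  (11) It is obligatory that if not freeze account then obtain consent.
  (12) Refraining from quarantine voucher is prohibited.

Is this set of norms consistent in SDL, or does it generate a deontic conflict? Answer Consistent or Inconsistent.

Consistent

Premise 8 is O(submit_ledger → ¬quarantine_voucher), but O(submit_ledger) is not derivable from the premises, so it does not yield O(¬quarantine_voucher).
So O(¬quarantine_voucher) is not derivable, and the apparent clash with O(quarantine_voucher) does not arise.
A world satisfying every obligation exists (e.g. archive_charter=false, certify_dataset=true, certify_roster=true, encrypt_policy=false, freeze_account=true, notify_kin=true, obtain_consent=false, quarantine_voucher=true, reject_protocol=true, submit_ledger=false, submit_prescription=false); no atom is both obligatory and forbidden, so the set is consistent.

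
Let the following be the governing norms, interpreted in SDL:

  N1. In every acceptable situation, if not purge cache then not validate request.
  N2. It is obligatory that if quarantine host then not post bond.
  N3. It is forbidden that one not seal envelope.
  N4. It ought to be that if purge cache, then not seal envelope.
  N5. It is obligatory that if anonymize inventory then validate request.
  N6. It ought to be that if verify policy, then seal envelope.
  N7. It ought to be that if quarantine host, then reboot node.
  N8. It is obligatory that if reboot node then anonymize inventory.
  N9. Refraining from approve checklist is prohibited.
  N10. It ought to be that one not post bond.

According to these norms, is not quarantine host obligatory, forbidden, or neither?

F(¬seal_envelope) at premise 3 means O(seal_envelope).
The contrapositive of premise 4 (O(purge_cache → ¬seal_envelope)) is O(seal_envelope → ¬purge_cache), and O(seal_envelope) is already established, so O(¬purge_cache).
Premise 1 is O(¬purge_cache → ¬validate_request); since O(¬purge_cache), deontic closure gives O(¬validate_request).
Premise 5 is O(anonymize_inventory → validate_request); contrapositively O(¬validate_request → ¬anonymize_inventory). Since O(¬validate_request) holds, K gives O(¬anonymize_inventory).
The contrapositive of premise 8 (O(reboot_node → anonymize_inventory)) is O(¬anonymize_inventory → ¬reboot_node), and O(¬anonymize_inventory) is already established, so O(¬reboot_node).
Premise 7, O(quarantine_host → reboot_node), contraposes to O(¬reboot_node → ¬quarantine_host); with O(¬reboot_node) we get O(¬quarantine_host).
Premises 2, 6, 9, 10 do not contribute to this derivation.
Hence ¬quarantine_host is obligatory.

Obligatory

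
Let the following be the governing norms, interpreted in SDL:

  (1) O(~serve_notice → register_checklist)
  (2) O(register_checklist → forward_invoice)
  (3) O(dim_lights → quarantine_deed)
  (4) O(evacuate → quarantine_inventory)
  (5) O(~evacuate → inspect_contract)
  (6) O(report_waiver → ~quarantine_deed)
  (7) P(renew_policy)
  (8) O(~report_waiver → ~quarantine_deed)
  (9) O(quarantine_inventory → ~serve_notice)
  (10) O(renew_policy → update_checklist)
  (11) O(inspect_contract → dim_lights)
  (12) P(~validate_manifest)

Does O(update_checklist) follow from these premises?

No

Premise 10 is O(renew_policy → update_checklist), but O(renew_policy) is not derivable from the premises (the permission P(renew_policy) asserts only ~O(~renew_policy), not O(renew_policy)), so it does not yield O(update_checklist).
No other premise forces O(update_checklist). An ideal world satisfying every premise can still have update_checklist false, so O(update_checklist) is not derivable.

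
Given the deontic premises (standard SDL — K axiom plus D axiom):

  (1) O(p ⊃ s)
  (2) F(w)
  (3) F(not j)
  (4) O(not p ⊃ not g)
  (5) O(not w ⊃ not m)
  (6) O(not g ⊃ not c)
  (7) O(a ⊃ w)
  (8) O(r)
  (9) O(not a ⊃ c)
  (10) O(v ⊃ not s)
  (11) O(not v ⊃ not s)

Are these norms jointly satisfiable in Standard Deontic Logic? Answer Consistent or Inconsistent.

Inconsistent

Premises 10 and 11 are O(v ⊃ not s) and O(not v ⊃ not s); every ideal world satisfies v or not v, so in either case not s holds — hence O(not s).
The contrapositive of premise 1 (O(p ⊃ s)) is O(not s ⊃ not p), and O(not s) is already established, so O(not p).
Applying K to premise 4 (O(not p ⊃ not g)) and O(not p) yields O(not g).
From O(not g) and premise 6, O(not g ⊃ not c), we obtain O(not c).
Premise 9 is O(not a ⊃ c); contrapositively O(not c ⊃ a). Since O(not c) holds, K gives O(a).
Applying K to premise 7 (O(a ⊃ w)) and O(a) yields O(w).
Yet premise 2 is F(w), i.e. O(not w).
We now have both O(w) and O(not w) — w is simultaneously obligatory and forbidden, violating the D-axiom.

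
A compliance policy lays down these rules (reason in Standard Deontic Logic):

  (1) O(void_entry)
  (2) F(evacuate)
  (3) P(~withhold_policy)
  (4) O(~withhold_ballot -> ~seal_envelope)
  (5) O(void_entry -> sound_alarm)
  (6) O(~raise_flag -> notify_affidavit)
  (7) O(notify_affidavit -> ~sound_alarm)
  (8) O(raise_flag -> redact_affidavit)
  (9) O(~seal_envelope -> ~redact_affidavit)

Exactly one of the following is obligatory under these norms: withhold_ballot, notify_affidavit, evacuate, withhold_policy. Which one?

withhold_ballot

Premise 1 gives O(void_entry).
Applying K to premise 5 (O(void_entry -> sound_alarm)) and O(void_entry) yields O(sound_alarm).
Premise 7 is O(notify_affidavit -> ~sound_alarm); contrapositively O(sound_alarm -> ~notify_affidavit). Since O(sound_alarm) holds, K gives O(~notify_affidavit).
Premise 6 is O(~raise_flag -> notify_affidavit); contrapositively O(~notify_affidavit -> raise_flag). Since O(~notify_affidavit) holds, K gives O(raise_flag).
Applying K to premise 8 (O(raise_flag -> redact_affidavit)) and O(raise_flag) yields O(redact_affidavit).
Premise 9 is O(~seal_envelope -> ~redact_affidavit); contrapositively O(redact_affidavit -> seal_envelope). Since O(redact_affidavit) holds, K gives O(seal_envelope).
The contrapositive of premise 4 (O(~withhold_ballot -> ~seal_envelope)) is O(seal_envelope -> withhold_ballot), and O(seal_envelope) is already established, so O(withhold_ballot).
So O(withhold_ballot) holds — withhold_ballot is obligatory. None of the other listed options is made obligatory by any chain of premises.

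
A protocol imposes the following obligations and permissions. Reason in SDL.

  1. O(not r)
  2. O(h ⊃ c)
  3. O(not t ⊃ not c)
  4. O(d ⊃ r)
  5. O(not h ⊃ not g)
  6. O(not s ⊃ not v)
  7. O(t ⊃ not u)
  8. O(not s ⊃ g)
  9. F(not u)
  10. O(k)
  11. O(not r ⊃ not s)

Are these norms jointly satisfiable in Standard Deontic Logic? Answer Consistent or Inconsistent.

F(not u) at premise 9 means O(u).
The contrapositive of premise 7 (O(t ⊃ not u)) is O(u ⊃ not t), and O(u) is already established, so O(not t).
With premise 3, O(not t ⊃ not c), the K-axiom yields O(not c).
Premise 2 is O(h ⊃ c); contrapositively O(not c ⊃ not h). Since O(not c) holds, K gives O(not h).
Premise 5 is O(not h ⊃ not g); since O(not h), deontic closure gives O(not g).
Premise 8, O(not s ⊃ g), contraposes to O(not g ⊃ s); with O(not g) we get O(s).
The contrapositive of premise 11 (O(not r ⊃ not s)) is O(s ⊃ r), and O(s) is already established, so O(r).
Yet premise 1 states O(not r).
We now have both O(r) and O(not r) — r is simultaneously obligatory and forbidden, violating the D-axiom.

Inconsistent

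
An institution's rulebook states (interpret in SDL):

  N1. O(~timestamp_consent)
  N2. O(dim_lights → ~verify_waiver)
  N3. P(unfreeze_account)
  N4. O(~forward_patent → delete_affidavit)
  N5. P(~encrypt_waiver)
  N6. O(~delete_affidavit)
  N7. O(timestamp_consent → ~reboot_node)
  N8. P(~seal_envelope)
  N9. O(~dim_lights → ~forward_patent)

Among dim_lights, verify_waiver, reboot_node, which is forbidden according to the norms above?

verify_waiver

Premise 6 gives O(~delete_affidavit).
Premise 4, O(~forward_patent → delete_affidavit), contraposes to O(~delete_affidavit → forward_patent); with O(~delete_affidavit) we get O(forward_patent).
Premise 9 is O(~dim_lights → ~forward_patent); contrapositively O(forward_patent → dim_lights). Since O(forward_patent) holds, K gives O(dim_lights).
Premise 2 is O(dim_lights → ~verify_waiver); since O(dim_lights), deontic closure gives O(~verify_waiver).
So O(~verify_waiver) holds, i.e. verify_waiver is forbidden. None of the other listed options is forbidden under the premises.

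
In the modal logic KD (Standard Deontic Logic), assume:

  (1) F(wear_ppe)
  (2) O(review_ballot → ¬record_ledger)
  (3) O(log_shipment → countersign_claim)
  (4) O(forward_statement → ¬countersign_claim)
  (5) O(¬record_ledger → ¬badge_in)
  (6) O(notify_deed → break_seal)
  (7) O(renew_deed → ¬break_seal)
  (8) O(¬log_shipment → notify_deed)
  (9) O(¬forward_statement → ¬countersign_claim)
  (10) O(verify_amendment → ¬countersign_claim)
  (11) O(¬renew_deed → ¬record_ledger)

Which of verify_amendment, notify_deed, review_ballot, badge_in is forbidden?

badge_in

By case analysis on forward_statement: premise 4 gives O(forward_statement → ¬countersign_claim) and premise 9 gives O(¬forward_statement → ¬countersign_claim), so O(¬countersign_claim) either way.
Premise 3, O(log_shipment → countersign_claim), contraposes to O(¬countersign_claim → ¬log_shipment); with O(¬countersign_claim) we get O(¬log_shipment).
From O(¬log_shipment) and premise 8, O(¬log_shipment → notify_deed), we obtain O(notify_deed).
Applying K to premise 6 (O(notify_deed → break_seal)) and O(notify_deed) yields O(break_seal).
The contrapositive of premise 7 (O(renew_deed → ¬break_seal)) is O(break_seal → ¬renew_deed), and O(break_seal) is already established, so O(¬renew_deed).
Applying K to premise 11 (O(¬renew_deed → ¬record_ledger)) and O(¬renew_deed) yields O(¬record_ledger).
From O(¬record_ledger) and premise 5, O(¬record_ledger → ¬badge_in), we obtain O(¬badge_in).
So O(¬badge_in) holds, i.e. badge_in is forbidden. None of the other listed options is forbidden under the premises.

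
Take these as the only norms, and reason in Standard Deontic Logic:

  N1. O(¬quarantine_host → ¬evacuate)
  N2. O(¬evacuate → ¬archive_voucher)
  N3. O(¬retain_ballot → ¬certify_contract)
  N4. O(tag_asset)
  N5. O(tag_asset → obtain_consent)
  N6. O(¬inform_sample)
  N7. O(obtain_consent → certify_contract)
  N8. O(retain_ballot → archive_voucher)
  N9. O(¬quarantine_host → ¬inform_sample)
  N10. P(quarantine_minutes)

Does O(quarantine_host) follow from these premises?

Yes

Premise 4 gives O(tag_asset).
With premise 5, O(tag_asset → obtain_consent), the K-axiom yields O(obtain_consent).
Premise 7 is O(obtain_consent → certify_contract); since O(obtain_consent), deontic closure gives O(certify_contract).
Premise 3, O(¬retain_ballot → ¬certify_contract), contraposes to O(certify_contract → retain_ballot); with O(certify_contract) we get O(retain_ballot).
From O(retain_ballot) and premise 8, O(retain_ballot → archive_voucher), we obtain O(archive_voucher).
The contrapositive of premise 2 (O(¬evacuate → ¬archive_voucher)) is O(archive_voucher → evacuate), and O(archive_voucher) is already established, so O(evacuate).
Premise 1 is O(¬quarantine_host → ¬evacuate); contrapositively O(evacuate → quarantine_host). Since O(evacuate) holds, K gives O(quarantine_host).
Premises 6, 9, 10 do not contribute to this derivation.
So O(quarantine_host) follows.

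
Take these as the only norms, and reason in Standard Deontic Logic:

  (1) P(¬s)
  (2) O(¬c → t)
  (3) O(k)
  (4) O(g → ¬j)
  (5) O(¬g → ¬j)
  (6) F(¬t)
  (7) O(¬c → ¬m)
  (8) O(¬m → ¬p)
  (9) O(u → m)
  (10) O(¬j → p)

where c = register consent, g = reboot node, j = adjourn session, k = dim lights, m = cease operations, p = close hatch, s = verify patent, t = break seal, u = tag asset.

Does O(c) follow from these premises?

Premises 4 and 5 cover both cases: O(g → ¬j) and O(¬g → ¬j). Since g ∨ ¬g is a tautology, O(¬j) follows.
From O(¬j) and premise 10, O(¬j → p), we obtain O(p).
Premise 8, O(¬m → ¬p), contraposes to O(p → m); with O(p) we get O(m).
Premise 7 is O(¬c → ¬m); contrapositively O(m → c). Since O(m) holds, K gives O(c).
Premises 1, 2, 3, 6, 9 do not contribute to this derivation.
So O(c) follows.

Yes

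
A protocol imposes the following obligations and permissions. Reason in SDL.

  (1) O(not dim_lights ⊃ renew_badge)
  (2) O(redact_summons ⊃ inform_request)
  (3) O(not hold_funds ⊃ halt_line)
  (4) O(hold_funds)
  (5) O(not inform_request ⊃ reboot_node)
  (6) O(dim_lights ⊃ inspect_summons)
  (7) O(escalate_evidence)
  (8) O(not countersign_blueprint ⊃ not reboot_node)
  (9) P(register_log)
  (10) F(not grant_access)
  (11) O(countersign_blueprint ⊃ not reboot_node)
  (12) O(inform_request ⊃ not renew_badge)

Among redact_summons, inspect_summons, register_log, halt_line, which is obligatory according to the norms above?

inspect_summons

Premises 8 and 11 cover both cases: O(not countersign_blueprint ⊃ not reboot_node) and O(countersign_blueprint ⊃ not reboot_node). Since not countersign_blueprint ∨ countersign_blueprint is a tautology, O(not reboot_node) follows.
Premise 5 is O(not inform_request ⊃ reboot_node); contrapositively O(not reboot_node ⊃ inform_request). Since O(not reboot_node) holds, K gives O(inform_request).
Applying K to premise 12 (O(inform_request ⊃ not renew_badge)) and O(inform_request) yields O(not renew_badge).
The contrapositive of premise 1 (O(not dim_lights ⊃ renew_badge)) is O(not renew_badge ⊃ dim_lights), and O(not renew_badge) is already established, so O(dim_lights).
With premise 6, O(dim_lights ⊃ inspect_summons), the K-axiom yields O(inspect_summons).
So O(inspect_summons) holds — inspect_summons is obligatory. None of the other listed options is made obligatory by any chain of premises.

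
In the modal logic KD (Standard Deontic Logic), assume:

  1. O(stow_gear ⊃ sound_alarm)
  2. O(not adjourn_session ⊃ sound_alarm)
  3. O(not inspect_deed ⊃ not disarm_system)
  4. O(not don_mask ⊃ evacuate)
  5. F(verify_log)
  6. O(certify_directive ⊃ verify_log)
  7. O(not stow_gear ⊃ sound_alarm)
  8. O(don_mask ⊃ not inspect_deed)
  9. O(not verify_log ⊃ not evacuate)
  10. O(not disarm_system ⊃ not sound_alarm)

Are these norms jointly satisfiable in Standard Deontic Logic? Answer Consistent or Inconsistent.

By case analysis on not stow_gear: premise 7 gives O(not stow_gear ⊃ sound_alarm) and premise 1 gives O(stow_gear ⊃ sound_alarm), so O(sound_alarm) either way.
Premise 10, O(not disarm_system ⊃ not sound_alarm), contraposes to O(sound_alarm ⊃ disarm_system); with O(sound_alarm) we get O(disarm_system).
Premise 3 is O(not inspect_deed ⊃ not disarm_system); contrapositively O(disarm_system ⊃ inspect_deed). Since O(disarm_system) holds, K gives O(inspect_deed).
Premise 8 is O(don_mask ⊃ not inspect_deed); contrapositively O(inspect_deed ⊃ not don_mask). Since O(inspect_deed) holds, K gives O(not don_mask).
Premise 4 is O(not don_mask ⊃ evacuate); since O(not don_mask), deontic closure gives O(evacuate).
Premise 9 is O(not verify_log ⊃ not evacuate); contrapositively O(evacuate ⊃ verify_log). Since O(evacuate) holds, K gives O(verify_log).
Yet premise 5 is F(verify_log), i.e. O(not verify_log).
We now have both O(verify_log) and O(not verify_log) — verify_log is simultaneously obligatory and forbidden, violating the D-axiom.

Inconsistent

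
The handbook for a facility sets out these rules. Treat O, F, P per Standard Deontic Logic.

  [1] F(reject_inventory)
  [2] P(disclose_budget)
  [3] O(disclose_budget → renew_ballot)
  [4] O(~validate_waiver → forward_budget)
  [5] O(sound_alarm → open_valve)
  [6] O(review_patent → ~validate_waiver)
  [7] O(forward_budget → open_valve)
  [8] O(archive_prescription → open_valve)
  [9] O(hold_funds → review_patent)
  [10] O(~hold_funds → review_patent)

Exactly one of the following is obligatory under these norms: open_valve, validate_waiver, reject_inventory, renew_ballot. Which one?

open_valve

Premises 9 and 10 are O(hold_funds → review_patent) and O(~hold_funds → review_patent); every ideal world satisfies hold_funds or ~hold_funds, so in either case review_patent holds — hence O(review_patent).
From O(review_patent) and premise 6, O(review_patent → ~validate_waiver), we obtain O(~validate_waiver).
Premise 4 is O(~validate_waiver → forward_budget); since O(~validate_waiver), deontic closure gives O(forward_budget).
With premise 7, O(forward_budget → open_valve), the K-axiom yields O(open_valve).
So O(open_valve) holds — open_valve is obligatory. None of the other listed options is made obligatory by any chain of premises.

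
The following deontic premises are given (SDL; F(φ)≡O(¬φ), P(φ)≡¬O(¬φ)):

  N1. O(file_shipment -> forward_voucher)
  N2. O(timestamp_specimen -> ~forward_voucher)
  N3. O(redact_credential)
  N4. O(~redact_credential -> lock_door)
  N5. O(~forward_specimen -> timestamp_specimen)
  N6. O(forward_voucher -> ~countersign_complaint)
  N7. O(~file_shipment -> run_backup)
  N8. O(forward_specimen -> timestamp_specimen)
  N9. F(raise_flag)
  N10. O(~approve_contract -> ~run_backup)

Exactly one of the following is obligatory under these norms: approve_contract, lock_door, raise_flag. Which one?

By case analysis on ~forward_specimen: premise 5 gives O(~forward_specimen -> timestamp_specimen) and premise 8 gives O(forward_specimen -> timestamp_specimen), so O(timestamp_specimen) either way.
From O(timestamp_specimen) and premise 2, O(timestamp_specimen -> ~forward_voucher), we obtain O(~forward_voucher).
The contrapositive of premise 1 (O(file_shipment -> forward_voucher)) is O(~forward_voucher -> ~file_shipment), and O(~forward_voucher) is already established, so O(~file_shipment).
Applying K to premise 7 (O(~file_shipment -> run_backup)) and O(~file_shipment) yields O(run_backup).
Premise 10, O(~approve_contract -> ~run_backup), contraposes to O(run_backup -> approve_contract); with O(run_backup) we get O(approve_contract).
So O(approve_contract) holds — approve_contract is obligatory. None of the other listed options is made obligatory by any chain of premises.

approve_contract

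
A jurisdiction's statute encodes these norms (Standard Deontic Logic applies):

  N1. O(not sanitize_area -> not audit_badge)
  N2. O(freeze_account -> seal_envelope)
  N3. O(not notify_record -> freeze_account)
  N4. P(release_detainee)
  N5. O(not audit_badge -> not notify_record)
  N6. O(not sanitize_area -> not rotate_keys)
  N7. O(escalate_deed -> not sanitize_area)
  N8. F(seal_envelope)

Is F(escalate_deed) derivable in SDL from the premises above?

Premise 8, F(seal_envelope), is equivalent to O(not seal_envelope).
Premise 2 is O(freeze_account -> seal_envelope); contrapositively O(not seal_envelope -> not freeze_account). Since O(not seal_envelope) holds, K gives O(not freeze_account).
The contrapositive of premise 3 (O(not notify_record -> freeze_account)) is O(not freeze_account -> notify_record), and O(not freeze_account) is already established, so O(notify_record).
Premise 5 is O(not audit_badge -> not notify_record); contrapositively O(notify_record -> audit_badge). Since O(notify_record) holds, K gives O(audit_badge).
The contrapositive of premise 1 (O(not sanitize_area -> not audit_badge)) is O(audit_badge -> sanitize_area), and O(audit_badge) is already established, so O(sanitize_area).
Premise 7, O(escalate_deed -> not sanitize_area), contraposes to O(sanitize_area -> not escalate_deed); with O(sanitize_area) we get O(not escalate_deed).
Premises 4, 6 do not contribute to this derivation.
So O(not escalate_deed) holds, i.e. F(escalate_deed). The claim follows.

Yes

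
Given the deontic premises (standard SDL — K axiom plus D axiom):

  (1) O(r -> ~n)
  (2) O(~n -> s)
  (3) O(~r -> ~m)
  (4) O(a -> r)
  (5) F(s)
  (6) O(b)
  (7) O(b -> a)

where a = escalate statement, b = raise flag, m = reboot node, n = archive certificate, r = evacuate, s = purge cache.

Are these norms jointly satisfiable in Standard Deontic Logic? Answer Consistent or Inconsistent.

Premise 6 states O(b) outright.
With premise 7, O(b -> a), the K-axiom yields O(a).
From O(a) and premise 4, O(a -> r), we obtain O(r).
From O(r) and premise 1, O(r -> ~n), we obtain O(~n).
Premise 2 is O(~n -> s); since O(~n), deontic closure gives O(s).
But premise 5, F(s), means O(~s).
We now have both O(s) and O(~s) — s is simultaneously obligatory and forbidden, violating the D-axiom.

Inconsistent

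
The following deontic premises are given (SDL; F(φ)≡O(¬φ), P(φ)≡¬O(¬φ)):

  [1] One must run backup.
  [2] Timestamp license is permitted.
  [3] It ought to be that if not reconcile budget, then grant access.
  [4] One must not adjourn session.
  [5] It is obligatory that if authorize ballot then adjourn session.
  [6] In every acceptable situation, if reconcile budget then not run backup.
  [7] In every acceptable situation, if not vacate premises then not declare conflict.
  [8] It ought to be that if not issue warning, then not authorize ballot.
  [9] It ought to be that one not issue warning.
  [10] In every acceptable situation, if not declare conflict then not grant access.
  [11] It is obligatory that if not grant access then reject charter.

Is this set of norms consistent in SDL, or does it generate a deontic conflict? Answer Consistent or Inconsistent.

Consistent

Premise 5 is O(authorize_ballot → adjourn_session), but O(authorize_ballot) is not derivable from the premises, so it does not yield O(adjourn_session).
So O(adjourn_session) is not derivable, and the apparent clash with O(¬adjourn_session) does not arise.
A world satisfying every obligation exists (e.g. adjourn_session=false, authorize_ballot=false, declare_conflict=true, grant_access=true, issue_warning=false, reconcile_budget=false, reject_charter=false, run_backup=true, timestamp_license=false, vacate_premises=true); no atom is both obligatory and forbidden, so the set is consistent.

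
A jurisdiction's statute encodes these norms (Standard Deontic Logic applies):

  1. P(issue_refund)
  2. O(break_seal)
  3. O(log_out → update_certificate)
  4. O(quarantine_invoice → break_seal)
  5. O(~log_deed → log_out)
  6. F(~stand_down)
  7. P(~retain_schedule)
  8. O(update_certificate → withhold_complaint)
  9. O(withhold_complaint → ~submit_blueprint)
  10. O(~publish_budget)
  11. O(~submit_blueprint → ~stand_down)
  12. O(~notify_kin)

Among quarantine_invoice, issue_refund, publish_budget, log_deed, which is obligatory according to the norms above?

log_deed

F(~stand_down) at premise 6 means O(stand_down).
Premise 11, O(~submit_blueprint → ~stand_down), contraposes to O(stand_down → submit_blueprint); with O(stand_down) we get O(submit_blueprint).
The contrapositive of premise 9 (O(withhold_complaint → ~submit_blueprint)) is O(submit_blueprint → ~withhold_complaint), and O(submit_blueprint) is already established, so O(~withhold_complaint).
Premise 8 is O(update_certificate → withhold_complaint); contrapositively O(~withhold_complaint → ~update_certificate). Since O(~withhold_complaint) holds, K gives O(~update_certificate).
Premise 3, O(log_out → update_certificate), contraposes to O(~update_certificate → ~log_out); with O(~update_certificate) we get O(~log_out).
Premise 5 is O(~log_deed → log_out); contrapositively O(~log_out → log_deed). Since O(~log_out) holds, K gives O(log_deed).
So O(log_deed) holds — log_deed is obligatory. None of the other listed options is made obligatory by any chain of premises.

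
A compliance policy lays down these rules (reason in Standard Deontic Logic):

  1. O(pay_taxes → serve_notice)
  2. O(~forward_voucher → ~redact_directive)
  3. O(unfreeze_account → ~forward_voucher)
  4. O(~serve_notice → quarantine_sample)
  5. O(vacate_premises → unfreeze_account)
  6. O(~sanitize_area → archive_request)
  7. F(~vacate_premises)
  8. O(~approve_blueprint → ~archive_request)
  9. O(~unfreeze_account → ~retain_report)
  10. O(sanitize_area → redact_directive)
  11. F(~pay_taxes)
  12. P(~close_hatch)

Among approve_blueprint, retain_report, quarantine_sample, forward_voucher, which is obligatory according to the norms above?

approve_blueprint

F(~vacate_premises) at premise 7 means O(vacate_premises).
From O(vacate_premises) and premise 5, O(vacate_premises → unfreeze_account), we obtain O(unfreeze_account).
From O(unfreeze_account) and premise 3, O(unfreeze_account → ~forward_voucher), we obtain O(~forward_voucher).
Applying K to premise 2 (O(~forward_voucher → ~redact_directive)) and O(~forward_voucher) yields O(~redact_directive).
Premise 10 is O(sanitize_area → redact_directive); contrapositively O(~redact_directive → ~sanitize_area). Since O(~redact_directive) holds, K gives O(~sanitize_area).
From O(~sanitize_area) and premise 6, O(~sanitize_area → archive_request), we obtain O(archive_request).
Premise 8 is O(~approve_blueprint → ~archive_request); contrapositively O(archive_request → approve_blueprint). Since O(archive_request) holds, K gives O(approve_blueprint).
So O(approve_blueprint) holds — approve_blueprint is obligatory. None of the other listed options is made obligatory by any chain of premises.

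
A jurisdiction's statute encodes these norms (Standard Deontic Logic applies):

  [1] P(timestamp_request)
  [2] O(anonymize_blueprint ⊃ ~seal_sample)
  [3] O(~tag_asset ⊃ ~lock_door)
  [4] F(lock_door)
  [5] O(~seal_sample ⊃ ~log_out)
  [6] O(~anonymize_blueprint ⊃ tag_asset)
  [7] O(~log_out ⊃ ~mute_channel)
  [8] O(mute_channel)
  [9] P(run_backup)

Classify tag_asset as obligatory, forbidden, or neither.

Obligatory

Premise 8 states O(mute_channel) outright.
Premise 7, O(~log_out ⊃ ~mute_channel), contraposes to O(mute_channel ⊃ log_out); with O(mute_channel) we get O(log_out).
Premise 5, O(~seal_sample ⊃ ~log_out), contraposes to O(log_out ⊃ seal_sample); with O(log_out) we get O(seal_sample).
Premise 2 is O(anonymize_blueprint ⊃ ~seal_sample); contrapositively O(seal_sample ⊃ ~anonymize_blueprint). Since O(seal_sample) holds, K gives O(~anonymize_blueprint).
With premise 6, O(~anonymize_blueprint ⊃ tag_asset), the K-axiom yields O(tag_asset).
Premises 1, 3, 4, 9 do not contribute to this derivation.
Hence tag_asset is obligatory.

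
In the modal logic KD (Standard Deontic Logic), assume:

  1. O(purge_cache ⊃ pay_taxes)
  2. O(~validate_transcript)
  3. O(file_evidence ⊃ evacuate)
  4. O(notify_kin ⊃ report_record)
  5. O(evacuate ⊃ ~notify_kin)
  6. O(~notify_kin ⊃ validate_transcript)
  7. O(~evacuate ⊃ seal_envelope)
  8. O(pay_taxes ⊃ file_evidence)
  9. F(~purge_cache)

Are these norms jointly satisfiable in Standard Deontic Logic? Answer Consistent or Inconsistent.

Inconsistent

F(~purge_cache) at premise 9 means O(purge_cache).
With premise 1, O(purge_cache ⊃ pay_taxes), the K-axiom yields O(pay_taxes).
From O(pay_taxes) and premise 8, O(pay_taxes ⊃ file_evidence), we obtain O(file_evidence).
Premise 3 is O(file_evidence ⊃ evacuate); since O(file_evidence), deontic closure gives O(evacuate).
Premise 5 is O(evacuate ⊃ ~notify_kin); since O(evacuate), deontic closure gives O(~notify_kin).
From O(~notify_kin) and premise 6, O(~notify_kin ⊃ validate_transcript), we obtain O(validate_transcript).
Yet premise 2 states O(~validate_transcript).
We now have both O(validate_transcript) and O(~validate_transcript) — validate_transcript is simultaneously obligatory and forbidden, violating the D-axiom.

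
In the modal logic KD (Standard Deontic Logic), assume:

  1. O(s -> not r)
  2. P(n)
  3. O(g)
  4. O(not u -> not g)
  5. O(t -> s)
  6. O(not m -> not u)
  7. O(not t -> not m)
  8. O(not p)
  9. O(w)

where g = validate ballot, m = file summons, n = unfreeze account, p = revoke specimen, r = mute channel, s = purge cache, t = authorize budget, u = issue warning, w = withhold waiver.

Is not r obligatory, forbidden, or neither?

From premise 3 we have O(g).
The contrapositive of premise 4 (O(not u -> not g)) is O(g -> u), and O(g) is already established, so O(u).
Premise 6 is O(not m -> not u); contrapositively O(u -> m). Since O(u) holds, K gives O(m).
Premise 7 is O(not t -> not m); contrapositively O(m -> t). Since O(m) holds, K gives O(t).
From O(t) and premise 5, O(t -> s), we obtain O(s).
From O(s) and premise 1, O(s -> not r), we obtain O(not r).
Premises 2, 8, 9 do not contribute to this derivation.
Hence not r is obligatory.

Obligatory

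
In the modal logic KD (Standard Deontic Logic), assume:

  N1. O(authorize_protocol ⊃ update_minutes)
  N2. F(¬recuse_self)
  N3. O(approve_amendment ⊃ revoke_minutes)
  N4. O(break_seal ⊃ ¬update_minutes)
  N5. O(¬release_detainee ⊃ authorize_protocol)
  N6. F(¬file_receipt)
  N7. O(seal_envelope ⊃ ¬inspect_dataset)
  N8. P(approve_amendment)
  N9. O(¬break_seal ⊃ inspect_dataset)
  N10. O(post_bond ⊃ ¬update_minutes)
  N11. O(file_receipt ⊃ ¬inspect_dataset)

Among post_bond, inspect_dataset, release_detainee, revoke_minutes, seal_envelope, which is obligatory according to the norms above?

release_detainee

Premise 6 is F(¬file_receipt), i.e. O(file_receipt).
From O(file_receipt) and premise 11, O(file_receipt ⊃ ¬inspect_dataset), we obtain O(¬inspect_dataset).
Premise 9 is O(¬break_seal ⊃ inspect_dataset); contrapositively O(¬inspect_dataset ⊃ break_seal). Since O(¬inspect_dataset) holds, K gives O(break_seal).
Premise 4 is O(break_seal ⊃ ¬update_minutes); since O(break_seal), deontic closure gives O(¬update_minutes).
Premise 1 is O(authorize_protocol ⊃ update_minutes); contrapositively O(¬update_minutes ⊃ ¬authorize_protocol). Since O(¬update_minutes) holds, K gives O(¬authorize_protocol).
Premise 5 is O(¬release_detainee ⊃ authorize_protocol); contrapositively O(¬authorize_protocol ⊃ release_detainee). Since O(¬authorize_protocol) holds, K gives O(release_detainee).
So O(release_detainee) holds — release_detainee is obligatory. None of the other listed options is made obligatory by any chain of premises.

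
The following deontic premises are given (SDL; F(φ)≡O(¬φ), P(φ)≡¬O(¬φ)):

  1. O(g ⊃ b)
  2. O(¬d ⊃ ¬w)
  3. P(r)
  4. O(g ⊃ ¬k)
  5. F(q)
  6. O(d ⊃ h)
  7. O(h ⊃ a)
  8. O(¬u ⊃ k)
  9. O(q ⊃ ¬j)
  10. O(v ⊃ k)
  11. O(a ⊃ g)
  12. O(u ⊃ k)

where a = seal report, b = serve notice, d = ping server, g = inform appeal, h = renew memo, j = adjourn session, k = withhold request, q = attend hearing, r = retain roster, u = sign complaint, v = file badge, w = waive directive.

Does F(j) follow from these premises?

No

Premise 9 is O(q ⊃ ¬j), but O(q) is not derivable from the premises, so it does not yield O(¬j).
No other premise forces O(¬j). An ideal world satisfying every premise can still have j true, so F(j) is not derivable.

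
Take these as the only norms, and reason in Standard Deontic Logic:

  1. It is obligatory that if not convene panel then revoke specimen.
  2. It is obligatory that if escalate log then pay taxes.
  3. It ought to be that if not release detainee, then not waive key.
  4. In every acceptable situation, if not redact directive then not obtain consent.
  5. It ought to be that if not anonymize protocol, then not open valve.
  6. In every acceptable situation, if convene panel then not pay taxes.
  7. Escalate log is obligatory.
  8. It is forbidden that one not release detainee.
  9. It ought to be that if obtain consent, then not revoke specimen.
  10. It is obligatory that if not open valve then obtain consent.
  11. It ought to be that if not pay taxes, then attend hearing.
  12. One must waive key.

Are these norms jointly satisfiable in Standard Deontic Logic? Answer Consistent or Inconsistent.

Premise 3 is O(¬release_detainee → ¬waive_key), but O(¬release_detainee) is not derivable from the premises, so it does not yield O(¬waive_key).
So O(¬waive_key) is not derivable, and the apparent clash with O(waive_key) does not arise.
A world satisfying every obligation exists (e.g. anonymize_protocol=true, attend_hearing=false, convene_panel=false, escalate_log=true, obtain_consent=false, open_valve=true, pay_taxes=true, redact_directive=false, release_detainee=true, revoke_specimen=true, waive_key=true); no atom is both obligatory and forbidden, so the set is consistent.

Consistent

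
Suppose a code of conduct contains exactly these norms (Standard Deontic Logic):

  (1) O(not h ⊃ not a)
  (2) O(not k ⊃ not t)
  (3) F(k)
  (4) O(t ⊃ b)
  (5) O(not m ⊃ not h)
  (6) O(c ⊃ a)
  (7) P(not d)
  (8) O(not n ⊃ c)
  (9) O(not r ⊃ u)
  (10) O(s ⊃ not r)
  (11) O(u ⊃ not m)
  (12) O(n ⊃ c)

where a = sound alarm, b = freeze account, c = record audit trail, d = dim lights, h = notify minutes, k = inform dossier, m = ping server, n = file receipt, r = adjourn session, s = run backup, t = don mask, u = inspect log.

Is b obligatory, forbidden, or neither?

Premise 4 is O(t ⊃ b), but O(t) is not derivable from the premises, so it does not yield O(b).
No premise or chain of K-axiom applications forces O(b), and none forces O(not b). So b is neither obligatory nor forbidden under these norms.

Neither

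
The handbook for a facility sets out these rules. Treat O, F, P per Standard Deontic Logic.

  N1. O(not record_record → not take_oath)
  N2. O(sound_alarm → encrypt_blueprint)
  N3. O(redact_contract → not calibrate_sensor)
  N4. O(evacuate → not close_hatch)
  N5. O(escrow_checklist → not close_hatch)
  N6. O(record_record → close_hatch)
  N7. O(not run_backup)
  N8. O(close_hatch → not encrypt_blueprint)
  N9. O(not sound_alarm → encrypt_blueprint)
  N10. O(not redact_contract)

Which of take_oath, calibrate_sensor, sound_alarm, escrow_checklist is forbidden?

Premises 2 and 9 are O(sound_alarm → encrypt_blueprint) and O(not sound_alarm → encrypt_blueprint); every ideal world satisfies sound_alarm or not sound_alarm, so in either case encrypt_blueprint holds — hence O(encrypt_blueprint).
Premise 8 is O(close_hatch → not encrypt_blueprint); contrapositively O(encrypt_blueprint → not close_hatch). Since O(encrypt_blueprint) holds, K gives O(not close_hatch).
Premise 6, O(record_record → close_hatch), contraposes to O(not close_hatch → not record_record); with O(not close_hatch) we get O(not record_record).
With premise 1, O(not record_record → not take_oath), the K-axiom yields O(not take_oath).
So O(not take_oath) holds, i.e. take_oath is forbidden. None of the other listed options is forbidden under the premises.

take_oath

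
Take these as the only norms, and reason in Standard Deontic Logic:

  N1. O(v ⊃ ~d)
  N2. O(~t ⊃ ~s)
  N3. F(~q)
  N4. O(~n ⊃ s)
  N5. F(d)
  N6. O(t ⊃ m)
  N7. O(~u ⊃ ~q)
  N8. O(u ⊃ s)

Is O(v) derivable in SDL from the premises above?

Premise 1 is O(v ⊃ ~d); even if O(~d) held, inferring O(v) would be affirming the consequent — invalid.
No other premise forces O(v). An ideal world satisfying every premise can still have v false, so O(v) is not derivable.

No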